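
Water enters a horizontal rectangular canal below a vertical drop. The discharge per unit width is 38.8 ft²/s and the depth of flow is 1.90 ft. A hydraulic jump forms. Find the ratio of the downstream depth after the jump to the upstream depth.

y₂/y₁ = 3.23

V₁ = q/y₁ = 38.8/1.90 = 20.4 ft/s. Fr₁ = V₁/√(g·y₁) = 20.4/√(32.2×1.90) = 2.61.
Sequent-depth ratio: y₂/y₁ = ½[√(1 + 8Fr₁²) − 1] = ½[√55.53 − 1] = 3.23.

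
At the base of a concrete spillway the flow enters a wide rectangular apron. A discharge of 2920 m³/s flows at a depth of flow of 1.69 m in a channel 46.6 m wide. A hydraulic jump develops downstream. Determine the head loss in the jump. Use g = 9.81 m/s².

q = Q/b = 2920/46.6 = 62.7 m²/s; V₁ = q/y₁ = 37.1 m/s. Fr₁ = V₁/√(g·y₁) = 9.11.
Sequent-depth ratio: y₂/y₁ = ½[√(1 + 8Fr₁²) − 1] = ½[√664.4 − 1] = 12.4.
y₂ = 12.4 × 1.69 = 20.9 m.
V₂ = q/y₂ = 62.7/20.9 = 2.99 m/s. E₁ = y₁ + V₁²/2g = 71.8 m; E₂ = y₂ + V₂²/2g = 21.4 m. ΔE = E₁ − E₂ = 50.4 m.

ΔE = 50.4 m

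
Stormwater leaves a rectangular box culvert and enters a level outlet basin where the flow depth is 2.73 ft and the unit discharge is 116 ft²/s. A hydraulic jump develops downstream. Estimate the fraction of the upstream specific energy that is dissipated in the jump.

V₁ = q/y₁ = 116/2.73 = 42.5 ft/s. Fr₁ = V₁/√(g·y₁) = 42.5/√(32.2×2.73) = 4.53.
Conjugate-depth relation: y₂/y₁ = ½[√(1 + 8Fr₁²) − 1] = ½[√165.3 − 1] = 5.93.
y₂ = 5.93 × 2.73 = 16.2 ft.
E₁ = y₁ + V₁²/2g = 30.8 ft. ΔE = (y₂ − y₁)³/(4y₁y₂) = 13.8 ft. ΔE/E₁ = 13.8/30.8 = 0.448.

ΔE/E₁ = 0.448 (44.8%)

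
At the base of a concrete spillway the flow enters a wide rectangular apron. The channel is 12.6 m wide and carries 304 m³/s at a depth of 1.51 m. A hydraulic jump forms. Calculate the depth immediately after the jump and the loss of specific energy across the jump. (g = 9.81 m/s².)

q = Q/b = 304/12.6 = 24.1 m²/s; V₁ = q/y₁ = 16.0 m/s. Fr₁ = V₁/√(g·y₁) = 4.15.
Sequent-depth ratio: y₂/y₁ = ½[√(1 + 8Fr₁²) − 1] = ½[√138.9 − 1] = 5.39.
y₂ = 5.39 × 1.51 = 8.14 m.
Head loss: ΔE = (y₂ − y₁)³/(4y₁y₂) = (8.14 − 1.51)³/(4×1.51×8.14) = 292/49.2 = 5.93 m.

y₂ = 8.14 m; ΔE = 5.93 m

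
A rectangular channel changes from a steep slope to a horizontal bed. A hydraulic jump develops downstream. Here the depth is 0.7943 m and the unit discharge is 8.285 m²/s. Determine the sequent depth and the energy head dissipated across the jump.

V₁ = q/y₁ = 8.285/0.7943 = 10.43 m/s. Fr₁ = V₁/√(g·y₁) = 10.43/√(9.81×0.7943) = 3.737.
From the momentum equation for a rectangular channel, y₂/y₁ = ½[√(1 + 8Fr₁²) − 1] = ½[√112.70 − 1] = 4.808.
y₂ = 4.808 × 0.7943 = 3.819 m.
V₂ = q/y₂ = 8.285/3.819 = 2.169 m/s. E₁ = y₁ + V₁²/2g = 6.339 m; E₂ = y₂ + V₂²/2g = 4.059 m. ΔE = E₁ − E₂ = 2.281 m.

y₂ = 3.819 m; ΔE = 2.281 m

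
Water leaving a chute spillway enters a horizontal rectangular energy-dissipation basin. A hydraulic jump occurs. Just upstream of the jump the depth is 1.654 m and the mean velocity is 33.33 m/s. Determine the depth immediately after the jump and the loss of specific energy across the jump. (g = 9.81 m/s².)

Fr₁ = V₁/√(g·y₁) = 33.33/√(9.81×1.654) = 8.274.
Bélanger equation: y₂/y₁ = ½[√(1 + 8Fr₁²) − 1] = ½[√548.72 − 1] = 11.21.
y₂ = 11.21 × 1.654 = 18.55 m.
q = V₁·y₁ = 33.33 × 1.654 = 55.13 m²/s. V₂ = q/y₂ = 55.13/18.55 = 2.973 m/s. E₁ = y₁ + V₁²/2g = 58.27 m; E₂ = y₂ + V₂²/2g = 19.00 m. ΔE = E₁ − E₂ = 39.28 m.

y₂ = 18.55 m; ΔE = 39.28 m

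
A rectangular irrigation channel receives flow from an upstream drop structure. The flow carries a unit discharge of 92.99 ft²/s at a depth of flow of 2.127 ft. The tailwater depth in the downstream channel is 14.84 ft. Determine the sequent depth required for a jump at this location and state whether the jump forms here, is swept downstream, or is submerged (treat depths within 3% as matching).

y₂ = 14.86 ft; the jump forms here

V₁ = q/y₁ = 92.99/2.127 = 43.72 ft/s. Fr₁ = V₁/√(g·y₁) = 43.72/√(32.2×2.127) = 5.283.
By Bélanger, y₂/y₁ = ½[√(1 + 8Fr₁²) − 1] = ½[√224.26 − 1] = 6.988.
y₂ = 6.988 × 2.127 = 14.86 ft.
Tailwater y_tw = 14.84 ft: y_tw ≈ y₂, so the jump forms here.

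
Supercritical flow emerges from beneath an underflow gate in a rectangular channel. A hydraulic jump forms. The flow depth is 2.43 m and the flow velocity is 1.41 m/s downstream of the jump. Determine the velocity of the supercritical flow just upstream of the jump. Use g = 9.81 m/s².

Fr₂ = V₂/√(g·y₂) = 1.41/√(9.81×2.43) = 0.289.
Applying the sequent-depth relation in reverse, y₁/y₂ = ½[√(1 + 8Fr₂²) − 1] = ½[√1.667 − 1] = 0.146.
y₁ = 0.146 × 2.43 = 0.354 m.
V₁ = q/y₁ = 3.43/0.354 = 9.68 m/s.

V₁ = 9.68 m/s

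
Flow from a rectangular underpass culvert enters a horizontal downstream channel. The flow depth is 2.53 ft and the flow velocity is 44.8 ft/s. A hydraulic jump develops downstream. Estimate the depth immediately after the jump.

Fr₁ = V₁/√(g·y₁) = 44.8/√(32.2×2.53) = 4.96.
Sequent-depth ratio: y₂/y₁ = ½[√(1 + 8Fr₁²) − 1] = ½[√198.1 − 1] = 6.54.
y₂ = 6.54 × 2.53 = 16.5 ft.

y₂ = 16.5 ft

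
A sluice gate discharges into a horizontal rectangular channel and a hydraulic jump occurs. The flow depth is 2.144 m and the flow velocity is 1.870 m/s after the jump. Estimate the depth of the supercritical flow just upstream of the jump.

y₁ = 0.5644 m

Fr₂ = V₂/√(g·y₂) = 1.870/√(9.81×2.144) = 0.4078.
Since the conjugate-depth ratio holds either way, y₁/y₂ = ½[√(1 + 8Fr₂²) − 1] = ½[√2.3301 − 1] = 0.2632.
y₁ = 0.2632 × 2.144 = 0.5644 m.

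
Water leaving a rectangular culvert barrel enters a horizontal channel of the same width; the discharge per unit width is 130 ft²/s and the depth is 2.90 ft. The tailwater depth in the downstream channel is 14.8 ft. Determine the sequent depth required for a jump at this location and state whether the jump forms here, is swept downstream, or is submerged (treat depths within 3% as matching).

y₂ = 17.6 ft; the jump is swept downstream

V₁ = q/y₁ = 130/2.90 = 44.8 ft/s. Fr₁ = V₁/√(g·y₁) = 44.8/√(32.2×2.90) = 4.64.
Bélanger equation: y₂/y₁ = ½[√(1 + 8Fr₁²) − 1] = ½[√173.2 − 1] = 6.08.
y₂ = 6.08 × 2.90 = 17.6 ft.
Tailwater y_tw = 14.8 ft: y_tw < y₂, so the jump is swept downstream.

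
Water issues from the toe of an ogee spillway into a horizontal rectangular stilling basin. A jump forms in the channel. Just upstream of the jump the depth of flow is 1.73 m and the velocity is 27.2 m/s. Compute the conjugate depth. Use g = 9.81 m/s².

y₂ = 15.3 m

Fr₁ = V₁/√(g·y₁) = 27.2/√(9.81×1.73) = 6.60.
Bélanger equation: y₂/y₁ = ½[√(1 + 8Fr₁²) − 1] = ½[√349.7 − 1] = 8.85.
y₂ = 8.85 × 1.73 = 15.3 m.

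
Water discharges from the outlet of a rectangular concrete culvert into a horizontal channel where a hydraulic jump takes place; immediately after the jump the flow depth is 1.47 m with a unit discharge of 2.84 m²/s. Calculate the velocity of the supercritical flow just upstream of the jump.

V₂ = q/y₂ = 2.84/1.47 = 1.93 m/s; Fr₂ = V₂/√(g·y₂) = 0.509.
From the momentum equation (using Fr₂), y₁/y₂ = ½[√(1 + 8Fr₂²) − 1] = ½[√3.071 − 1] = 0.376.
y₁ = 0.376 × 1.47 = 0.553 m.
V₁ = q/y₁ = 2.84/0.553 = 5.14 m/s.

V₁ = 5.14 m/s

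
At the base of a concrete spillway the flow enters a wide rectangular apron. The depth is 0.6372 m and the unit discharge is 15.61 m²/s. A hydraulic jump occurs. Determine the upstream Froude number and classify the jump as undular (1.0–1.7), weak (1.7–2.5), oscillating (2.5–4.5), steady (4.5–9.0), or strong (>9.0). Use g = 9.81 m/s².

V₁ = q/y₁ = 15.61/0.6372 = 24.50 m/s. Fr₁ = V₁/√(g·y₁) = 24.50/√(9.81×0.6372) = 9.798.
Fr₁ = 9.798 lies in the strong range.

Fr₁ = 9.798; strong jump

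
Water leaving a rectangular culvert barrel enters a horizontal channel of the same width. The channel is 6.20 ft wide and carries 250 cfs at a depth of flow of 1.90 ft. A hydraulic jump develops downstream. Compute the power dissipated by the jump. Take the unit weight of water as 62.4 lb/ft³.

q = Q/b = 250/6.20 = 40.3 ft²/s; V₁ = q/y₁ = 21.2 ft/s. Fr₁ = V₁/√(g·y₁) = 2.71.
Conjugate-depth relation: y₂/y₁ = ½[√(1 + 8Fr₁²) − 1] = ½[√59.89 − 1] = 3.37.
y₂ = 3.37 × 1.90 = 6.40 ft.
Head loss: ΔE = (y₂ − y₁)³/(4y₁y₂) = (6.40 − 1.90)³/(4×1.90×6.40) = 91.3/48.7 = 1.88 ft.
P = γ·Q·ΔE/550 = 62.4 × 250 × 1.88 / 550 = 53.2 hp.

P = 53.2 hp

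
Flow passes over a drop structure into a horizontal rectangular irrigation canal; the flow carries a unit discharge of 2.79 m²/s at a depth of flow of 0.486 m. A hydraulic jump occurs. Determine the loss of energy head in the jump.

V₁ = q/y₁ = 2.79/0.486 = 5.74 m/s. Fr₁ = V₁/√(g·y₁) = 5.74/√(9.81×0.486) = 2.63.
Sequent-depth ratio: y₂/y₁ = ½[√(1 + 8Fr₁²) − 1] = ½[√56.30 − 1] = 3.25.
y₂ = 3.25 × 0.486 = 1.58 m.
Head loss: ΔE = (y₂ − y₁)³/(4y₁y₂) = (1.58 − 0.486)³/(4×0.486×1.58) = 1.31/3.07 = 0.427 m.

ΔE = 0.427 m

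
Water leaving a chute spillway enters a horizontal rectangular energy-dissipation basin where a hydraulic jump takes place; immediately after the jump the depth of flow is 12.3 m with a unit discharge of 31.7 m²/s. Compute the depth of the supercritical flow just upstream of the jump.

y₁ = 1.23 m

V₂ = q/y₂ = 31.7/12.3 = 2.58 m/s; Fr₂ = V₂/√(g·y₂) = 0.235.
From the momentum equation (using Fr₂), y₁/y₂ = ½[√(1 + 8Fr₂²) − 1] = ½[√1.440 − 1] = 0.100.
y₁ = 0.100 × 12.3 = 1.23 m.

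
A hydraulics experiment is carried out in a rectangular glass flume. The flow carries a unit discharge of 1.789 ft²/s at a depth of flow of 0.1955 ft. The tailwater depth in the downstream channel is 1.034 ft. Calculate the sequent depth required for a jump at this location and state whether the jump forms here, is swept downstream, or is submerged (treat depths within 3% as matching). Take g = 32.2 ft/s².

y₂ = 0.9154 ft; the jump is submerged

V₁ = q/y₁ = 1.789/0.1955 = 9.151 ft/s. Fr₁ = V₁/√(g·y₁) = 9.151/√(32.2×0.1955) = 3.647.
By Bélanger, y₂/y₁ = ½[√(1 + 8Fr₁²) − 1] = ½[√107.42 − 1] = 4.682.
y₂ = 4.682 × 0.1955 = 0.9154 ft.
Tailwater y_tw = 1.034 ft: y_tw > y₂, so the jump is submerged.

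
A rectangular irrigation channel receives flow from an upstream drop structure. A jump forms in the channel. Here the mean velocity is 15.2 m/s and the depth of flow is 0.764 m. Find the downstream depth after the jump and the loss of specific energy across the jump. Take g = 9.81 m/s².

Fr₁ = V₁/√(g·y₁) = 15.2/√(9.81×0.764) = 5.55.
Sequent-depth ratio: y₂/y₁ = ½[√(1 + 8Fr₁²) − 1] = ½[√247.6 − 1] = 7.37.
y₂ = 7.37 × 0.764 = 5.63 m.
q = V₁·y₁ = 15.2 × 0.764 = 11.6 m²/s. V₂ = q/y₂ = 11.6/5.63 = 2.06 m/s. E₁ = y₁ + V₁²/2g = 12.5 m; E₂ = y₂ + V₂²/2g = 5.85 m. ΔE = E₁ − E₂ = 6.69 m.

y₂ = 5.63 m; ΔE = 6.69 m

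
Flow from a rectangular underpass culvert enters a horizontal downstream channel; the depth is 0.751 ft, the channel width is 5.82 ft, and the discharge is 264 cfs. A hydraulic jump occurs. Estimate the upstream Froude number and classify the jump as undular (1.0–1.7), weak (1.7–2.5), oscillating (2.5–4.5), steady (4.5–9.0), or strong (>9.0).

q = Q/b = 264/5.82 = 45.4 ft²/s; V₁ = q/y₁ = 60.4 ft/s. Fr₁ = V₁/√(g·y₁) = 12.3.
Fr₁ = 12.3 lies in the strong range.

Fr₁ = 12.3; strong jump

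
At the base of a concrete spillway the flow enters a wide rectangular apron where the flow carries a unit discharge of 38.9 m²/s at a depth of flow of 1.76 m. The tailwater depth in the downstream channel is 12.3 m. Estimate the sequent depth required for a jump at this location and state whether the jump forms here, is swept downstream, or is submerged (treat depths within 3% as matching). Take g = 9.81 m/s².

V₁ = q/y₁ = 38.9/1.76 = 22.1 m/s. Fr₁ = V₁/√(g·y₁) = 22.1/√(9.81×1.76) = 5.32.
From the momentum equation for a rectangular channel, y₂/y₁ = ½[√(1 + 8Fr₁²) − 1] = ½[√227.4 − 1] = 7.04.
y₂ = 7.04 × 1.76 = 12.4 m.
Tailwater y_tw = 12.3 m: y_tw ≈ y₂, so the jump forms here.

y₂ = 12.4 m; the jump forms here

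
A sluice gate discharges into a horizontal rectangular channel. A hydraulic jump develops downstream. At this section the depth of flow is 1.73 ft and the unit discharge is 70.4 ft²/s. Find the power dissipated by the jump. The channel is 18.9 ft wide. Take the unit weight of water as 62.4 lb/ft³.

P = 2181 hp

V₁ = q/y₁ = 70.4/1.73 = 40.7 ft/s. Fr₁ = V₁/√(g·y₁) = 40.7/√(32.2×1.73) = 5.45.
Bélanger equation: y₂/y₁ = ½[√(1 + 8Fr₁²) − 1] = ½[√238.8 − 1] = 7.23.
y₂ = 7.23 × 1.73 = 12.5 ft.
Head loss: ΔE = (y₂ − y₁)³/(4y₁y₂) = (12.5 − 1.73)³/(4×1.73×12.5) = 1250/86.5 = 14.4 ft.
Q = q·b = 70.4 × 18.9 = 1331 cfs. P = γ·Q·ΔE/550 = 62.4 × 1331 × 14.4 / 550 = 2181 hp.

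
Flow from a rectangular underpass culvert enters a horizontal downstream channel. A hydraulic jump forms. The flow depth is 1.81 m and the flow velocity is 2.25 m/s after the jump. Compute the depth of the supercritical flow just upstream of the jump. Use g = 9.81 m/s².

y₁ = 0.734 m

Fr₂ = V₂/√(g·y₂) = 2.25/√(9.81×1.81) = 0.534.
Applying the sequent-depth relation in reverse, y₁/y₂ = ½[√(1 + 8Fr₂²) − 1] = ½[√3.281 − 1] = 0.406.
y₁ = 0.406 × 1.81 = 0.734 m.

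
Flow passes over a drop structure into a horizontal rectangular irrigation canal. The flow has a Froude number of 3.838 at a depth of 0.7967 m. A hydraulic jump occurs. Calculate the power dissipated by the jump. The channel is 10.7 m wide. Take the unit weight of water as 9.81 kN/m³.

P = 2226 kW

Fr₁ = 3.838 (given).
Conjugate-depth relation: y₂/y₁ = ½[√(1 + 8Fr₁²) − 1] = ½[√118.84 − 1] = 4.951.
y₂ = 4.951 × 0.7967 = 3.944 m.
V₁ = Fr₁·√(g·y₁) = 3.838×√(9.81×0.7967) = 10.73 m/s; q = V₁·y₁ = 8.548 m²/s. V₂ = q/y₂ = 8.548/3.944 = 2.167 m/s. E₁ = y₁ + V₁²/2g = 6.664 m; E₂ = y₂ + V₂²/2g = 4.184 m. ΔE = E₁ − E₂ = 2.481 m.
Q = q·b = 8.548 × 10.7 = 91.47 m³/s. P = γ·Q·ΔE = 9.81 × 91.47 × 2.481 = 2226 kW.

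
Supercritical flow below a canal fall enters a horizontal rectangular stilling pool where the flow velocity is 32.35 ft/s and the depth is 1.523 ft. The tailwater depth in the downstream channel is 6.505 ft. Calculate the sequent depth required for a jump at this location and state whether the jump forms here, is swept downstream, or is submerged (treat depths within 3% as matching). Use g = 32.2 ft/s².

Fr₁ = V₁/√(g·y₁) = 32.35/√(32.2×1.523) = 4.620.
From the momentum equation for a rectangular channel, y₂/y₁ = ½[√(1 + 8Fr₁²) − 1] = ½[√171.72 − 1] = 6.052.
y₂ = 6.052 × 1.523 = 9.217 ft.
Tailwater y_tw = 6.505 ft: y_tw < y₂, so the jump is swept downstream.

y₂ = 9.217 ft; the jump is swept downstream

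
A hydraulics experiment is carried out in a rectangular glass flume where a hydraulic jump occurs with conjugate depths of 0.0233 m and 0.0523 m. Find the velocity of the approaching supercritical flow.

For a rectangular channel the momentum equation gives q² = ½·g·y₁·y₂·(y₁ + y₂) = ½×9.81×0.0233×0.0523×0.0756 = 0.000452.
q = √0.000452 = 0.0213 m²/s.
V₁ = q/y₁ = 0.0213/0.0233 = 0.912 m/s.

V₁ = 0.912 m/s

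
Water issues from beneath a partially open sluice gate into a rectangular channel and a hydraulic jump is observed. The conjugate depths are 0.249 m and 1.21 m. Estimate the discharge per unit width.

q = 1.47 m²/s

For a rectangular channel the momentum equation gives q² = ½·g·y₁·y₂·(y₁ + y₂) = ½×9.81×0.249×1.21×1.46 = 2.16.
q = √2.16 = 1.47 m²/s.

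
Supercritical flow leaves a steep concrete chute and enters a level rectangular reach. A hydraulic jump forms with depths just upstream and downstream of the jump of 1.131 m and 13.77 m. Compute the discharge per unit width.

For a rectangular channel the momentum equation gives q² = ½·g·y₁·y₂·(y₁ + y₂) = ½×9.81×1.131×13.77×14.90 = 1138.
q = √1138 = 33.74 m²/s.

q = 33.74 m²/s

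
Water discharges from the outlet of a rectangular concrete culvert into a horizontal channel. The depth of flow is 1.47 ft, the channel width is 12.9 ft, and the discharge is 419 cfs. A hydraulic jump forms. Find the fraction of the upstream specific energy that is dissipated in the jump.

ΔE/E₁ = 0.289 (28.9%)

q = Q/b = 419/12.9 = 32.5 ft²/s; V₁ = q/y₁ = 22.1 ft/s. Fr₁ = V₁/√(g·y₁) = 3.21.
By Bélanger, y₂/y₁ = ½[√(1 + 8Fr₁²) − 1] = ½[√83.51 − 1] = 4.07.
y₂ = 4.07 × 1.47 = 5.98 ft.
E₁ = y₁ + V₁²/2g = 9.05 ft. ΔE = (y₂ − y₁)³/(4y₁y₂) = 2.61 ft. ΔE/E₁ = 2.61/9.05 = 0.289.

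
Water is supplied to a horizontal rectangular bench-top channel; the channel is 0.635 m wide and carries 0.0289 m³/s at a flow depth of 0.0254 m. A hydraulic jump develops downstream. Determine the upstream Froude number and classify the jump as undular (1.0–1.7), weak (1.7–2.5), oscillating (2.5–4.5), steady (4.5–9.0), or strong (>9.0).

Fr₁ = 3.59; oscillating jump

q = Q/b = 0.0289/0.635 = 0.0455 m²/s; V₁ = q/y₁ = 1.79 m/s. Fr₁ = V₁/√(g·y₁) = 3.59.
Fr₁ = 3.59 lies in the oscillating range.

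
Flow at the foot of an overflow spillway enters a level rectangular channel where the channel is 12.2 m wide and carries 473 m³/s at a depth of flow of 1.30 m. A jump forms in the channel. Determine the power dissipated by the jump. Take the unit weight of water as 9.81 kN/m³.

P = 146453 kW

q = Q/b = 473/12.2 = 38.8 m²/s; V₁ = q/y₁ = 29.8 m/s. Fr₁ = V₁/√(g·y₁) = 8.35.
Sequent-depth ratio: y₂/y₁ = ½[√(1 + 8Fr₁²) − 1] = ½[√558.9 − 1] = 11.3.
y₂ = 11.3 × 1.30 = 14.7 m.
V₂ = q/y₂ = 38.8/14.7 = 2.63 m/s. E₁ = y₁ + V₁²/2g = 46.6 m; E₂ = y₂ + V₂²/2g = 15.1 m. ΔE = E₁ − E₂ = 31.6 m.
P = γ·Q·ΔE = 9.81 × 473 × 31.6 = 146453 kW.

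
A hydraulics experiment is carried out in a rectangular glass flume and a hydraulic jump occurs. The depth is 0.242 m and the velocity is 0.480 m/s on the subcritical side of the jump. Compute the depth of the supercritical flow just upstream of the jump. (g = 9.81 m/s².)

Fr₂ = V₂/√(g·y₂) = 0.480/√(9.81×0.242) = 0.312.
From the momentum equation (using Fr₂), y₁/y₂ = ½[√(1 + 8Fr₂²) − 1] = ½[√1.776 − 1] = 0.166.
y₁ = 0.166 × 0.242 = 0.0403 m.

y₁ = 0.0403 m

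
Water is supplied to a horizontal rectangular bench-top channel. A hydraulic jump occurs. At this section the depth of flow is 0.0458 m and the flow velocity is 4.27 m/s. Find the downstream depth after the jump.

y₂ = 0.390 m

Fr₁ = V₁/√(g·y₁) = 4.27/√(9.81×0.0458) = 6.37.
From the momentum equation for a rectangular channel, y₂/y₁ = ½[√(1 + 8Fr₁²) − 1] = ½[√325.6 − 1] = 8.52.
y₂ = 8.52 × 0.0458 = 0.390 m.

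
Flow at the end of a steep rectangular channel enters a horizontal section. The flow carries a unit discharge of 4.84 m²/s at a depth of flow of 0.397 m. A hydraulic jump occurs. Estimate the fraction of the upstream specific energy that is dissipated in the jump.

V₁ = q/y₁ = 4.84/0.397 = 12.2 m/s. Fr₁ = V₁/√(g·y₁) = 12.2/√(9.81×0.397) = 6.18.
Sequent-depth ratio: y₂/y₁ = ½[√(1 + 8Fr₁²) − 1] = ½[√306.3 − 1] = 8.25.
y₂ = 8.25 × 0.397 = 3.28 m.
E₁ = y₁ + V₁²/2g = 7.97 m. ΔE = (y₂ − y₁)³/(4y₁y₂) = 4.59 m. ΔE/E₁ = 4.59/7.97 = 0.575.

ΔE/E₁ = 0.575 (57.5%)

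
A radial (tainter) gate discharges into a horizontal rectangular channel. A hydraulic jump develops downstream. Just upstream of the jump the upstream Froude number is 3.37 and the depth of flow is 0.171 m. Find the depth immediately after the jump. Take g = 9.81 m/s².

Fr₁ = 3.37 (given).
From the momentum equation for a rectangular channel, y₂/y₁ = ½[√(1 + 8Fr₁²) − 1] = ½[√91.86 − 1] = 4.29.
y₂ = 4.29 × 0.171 = 0.734 m.

y₂ = 0.734 m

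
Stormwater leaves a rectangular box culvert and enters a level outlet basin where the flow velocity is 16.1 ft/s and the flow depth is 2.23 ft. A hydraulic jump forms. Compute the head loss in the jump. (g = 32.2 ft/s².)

Fr₁ = V₁/√(g·y₁) = 16.1/√(32.2×2.23) = 1.90.
By Bélanger, y₂/y₁ = ½[√(1 + 8Fr₁²) − 1] = ½[√29.88 − 1] = 2.23.
y₂ = 2.23 × 2.23 = 4.98 ft.
q = V₁·y₁ = 16.1 × 2.23 = 35.9 ft²/s. V₂ = q/y₂ = 35.9/4.98 = 7.21 ft/s. E₁ = y₁ + V₁²/2g = 6.26 ft; E₂ = y₂ + V₂²/2g = 5.79 ft. ΔE = E₁ − E₂ = 0.468 ft.

ΔE = 0.468 ft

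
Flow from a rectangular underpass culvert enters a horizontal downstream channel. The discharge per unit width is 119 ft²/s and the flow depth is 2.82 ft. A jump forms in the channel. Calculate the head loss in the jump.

V₁ = q/y₁ = 119/2.82 = 42.2 ft/s. Fr₁ = V₁/√(g·y₁) = 42.2/√(32.2×2.82) = 4.43.
Sequent-depth ratio: y₂/y₁ = ½[√(1 + 8Fr₁²) − 1] = ½[√157.9 − 1] = 5.78.
y₂ = 5.78 × 2.82 = 16.3 ft.
V₂ = q/y₂ = 119/16.3 = 7.30 ft/s. E₁ = y₁ + V₁²/2g = 30.5 ft; E₂ = y₂ + V₂²/2g = 17.1 ft. ΔE = E₁ − E₂ = 13.3 ft.

ΔE = 13.3 ft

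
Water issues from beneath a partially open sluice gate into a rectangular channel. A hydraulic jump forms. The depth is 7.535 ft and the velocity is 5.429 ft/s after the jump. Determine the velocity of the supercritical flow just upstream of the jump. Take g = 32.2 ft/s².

Fr₂ = V₂/√(g·y₂) = 5.429/√(32.2×7.535) = 0.3485.
Applying the sequent-depth relation in reverse, y₁/y₂ = ½[√(1 + 8Fr₂²) − 1] = ½[√1.9718 − 1] = 0.2021.
y₁ = 0.2021 × 7.535 = 1.523 ft.
V₁ = q/y₁ = 40.91/1.523 = 26.86 ft/s.

V₁ = 26.86 ft/s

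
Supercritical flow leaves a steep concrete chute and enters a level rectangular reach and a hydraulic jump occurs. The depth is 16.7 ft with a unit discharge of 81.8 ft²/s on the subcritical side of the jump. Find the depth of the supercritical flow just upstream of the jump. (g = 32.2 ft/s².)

y₁ = 1.38 ft

V₂ = q/y₂ = 81.8/16.7 = 4.90 ft/s; Fr₂ = V₂/√(g·y₂) = 0.211.
The Bélanger relation is symmetric: y₁/y₂ = ½[√(1 + 8Fr₂²) − 1] = ½[√1.357 − 1] = 0.0824.
y₁ = 0.0824 × 16.7 = 1.38 ft.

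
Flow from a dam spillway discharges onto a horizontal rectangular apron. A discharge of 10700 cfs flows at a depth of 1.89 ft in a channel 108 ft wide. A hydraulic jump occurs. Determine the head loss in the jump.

ΔE = 27.0 ft

q = Q/b = 10700/108 = 99.1 ft²/s; V₁ = q/y₁ = 52.4 ft/s. Fr₁ = V₁/√(g·y₁) = 6.72.
Conjugate-depth relation: y₂/y₁ = ½[√(1 + 8Fr₁²) − 1] = ½[√362.2 − 1] = 9.02.
y₂ = 9.02 × 1.89 = 17.0 ft.
Head loss: ΔE = (y₂ − y₁)³/(4y₁y₂) = (17.0 − 1.89)³/(4×1.89×17.0) = 3477/129 = 27.0 ft.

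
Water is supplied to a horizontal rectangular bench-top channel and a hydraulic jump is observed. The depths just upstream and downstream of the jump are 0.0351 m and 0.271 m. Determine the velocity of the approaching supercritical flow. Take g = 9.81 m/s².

For a rectangular channel the momentum equation gives q² = ½·g·y₁·y₂·(y₁ + y₂) = ½×9.81×0.0351×0.271×0.306 = 0.0143.
q = √0.0143 = 0.120 m²/s.
V₁ = q/y₁ = 0.120/0.0351 = 3.40 m/s.

V₁ = 3.40 m/s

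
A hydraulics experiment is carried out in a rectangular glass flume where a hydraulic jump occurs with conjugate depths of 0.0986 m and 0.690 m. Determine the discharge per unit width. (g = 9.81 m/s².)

For a rectangular channel the momentum equation gives q² = ½·g·y₁·y₂·(y₁ + y₂) = ½×9.81×0.0986×0.690×0.789 = 0.263.
q = √0.263 = 0.513 m²/s.

q = 0.513 m²/s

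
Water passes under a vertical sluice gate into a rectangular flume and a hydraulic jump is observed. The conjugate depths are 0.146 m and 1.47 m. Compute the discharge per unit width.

q = 1.30 m²/s

For a rectangular channel the momentum equation gives q² = ½·g·y₁·y₂·(y₁ + y₂) = ½×9.81×0.146×1.47×1.62 = 1.70.
q = √1.70 = 1.30 m²/s.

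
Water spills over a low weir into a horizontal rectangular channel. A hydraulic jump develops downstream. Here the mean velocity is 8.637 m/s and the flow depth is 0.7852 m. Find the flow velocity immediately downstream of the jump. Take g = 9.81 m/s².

Fr₁ = V₁/√(g·y₁) = 8.637/√(9.81×0.7852) = 3.112.
Bélanger equation: y₂/y₁ = ½[√(1 + 8Fr₁²) − 1] = ½[√78.476 − 1] = 3.929.
y₂ = 3.929 × 0.7852 = 3.085 m.
q = V₁·y₁ = 8.637 × 0.7852 = 6.782 m²/s.
V₂ = q/y₂ = 6.782/3.085 = 2.198 m/s.

V₂ = 2.198 m/s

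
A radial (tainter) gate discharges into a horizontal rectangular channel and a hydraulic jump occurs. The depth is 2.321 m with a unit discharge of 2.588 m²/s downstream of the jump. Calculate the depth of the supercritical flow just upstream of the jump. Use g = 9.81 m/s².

V₂ = q/y₂ = 2.588/2.321 = 1.115 m/s; Fr₂ = V₂/√(g·y₂) = 0.2337.
The Bélanger relation is symmetric: y₁/y₂ = ½[√(1 + 8Fr₂²) − 1] = ½[√1.4368 − 1] = 0.09934.
y₁ = 0.09934 × 2.321 = 0.2306 m.

y₁ = 0.2306 m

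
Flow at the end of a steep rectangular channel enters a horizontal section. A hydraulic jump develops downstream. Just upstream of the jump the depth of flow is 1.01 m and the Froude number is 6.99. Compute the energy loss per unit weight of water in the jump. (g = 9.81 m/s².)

Fr₁ = 6.99 (given).
Bélanger equation: y₂/y₁ = ½[√(1 + 8Fr₁²) − 1] = ½[√391.9 − 1] = 9.40.
y₂ = 9.40 × 1.01 = 9.49 m.
Head loss: ΔE = (y₂ − y₁)³/(4y₁y₂) = (9.49 − 1.01)³/(4×1.01×9.49) = 610/38.3 = 15.9 m.

ΔE = 15.9 m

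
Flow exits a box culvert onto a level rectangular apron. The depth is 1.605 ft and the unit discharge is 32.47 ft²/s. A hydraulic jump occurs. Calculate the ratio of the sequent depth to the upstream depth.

y₂/y₁ = 3.511

V₁ = q/y₁ = 32.47/1.605 = 20.23 ft/s. Fr₁ = V₁/√(g·y₁) = 20.23/√(32.2×1.605) = 2.814.
By Bélanger, y₂/y₁ = ½[√(1 + 8Fr₁²) − 1] = ½[√64.354 − 1] = 3.511.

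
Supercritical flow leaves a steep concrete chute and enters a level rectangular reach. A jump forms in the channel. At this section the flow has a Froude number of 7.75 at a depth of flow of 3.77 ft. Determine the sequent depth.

Fr₁ = 7.75 (given).
From the momentum equation for a rectangular channel, y₂/y₁ = ½[√(1 + 8Fr₁²) − 1] = ½[√481.5 − 1] = 10.5.
y₂ = 10.5 × 3.77 = 39.5 ft.

y₂ = 39.5 ft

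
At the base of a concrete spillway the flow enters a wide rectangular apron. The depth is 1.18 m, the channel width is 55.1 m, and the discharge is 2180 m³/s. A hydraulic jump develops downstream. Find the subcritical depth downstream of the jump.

y₂ = 15.9 m

q = Q/b = 2180/55.1 = 39.6 m²/s; V₁ = q/y₁ = 33.5 m/s. Fr₁ = V₁/√(g·y₁) = 9.85.
Sequent-depth ratio: y₂/y₁ = ½[√(1 + 8Fr₁²) − 1] = ½[√777.9 − 1] = 13.4.
y₂ = 13.4 × 1.18 = 15.9 m.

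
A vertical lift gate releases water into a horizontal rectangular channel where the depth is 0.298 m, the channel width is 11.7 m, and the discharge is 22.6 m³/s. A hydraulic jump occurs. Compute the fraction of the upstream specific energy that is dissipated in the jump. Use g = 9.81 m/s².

ΔE/E₁ = 0.367 (36.7%)

q = Q/b = 22.6/11.7 = 1.93 m²/s; V₁ = q/y₁ = 6.48 m/s. Fr₁ = V₁/√(g·y₁) = 3.79.
Bélanger equation: y₂/y₁ = ½[√(1 + 8Fr₁²) − 1] = ½[√116.0 − 1] = 4.88.
y₂ = 4.88 × 0.298 = 1.46 m.
E₁ = y₁ + V₁²/2g = 2.44 m. ΔE = (y₂ − y₁)³/(4y₁y₂) = 0.894 m. ΔE/E₁ = 0.894/2.44 = 0.367.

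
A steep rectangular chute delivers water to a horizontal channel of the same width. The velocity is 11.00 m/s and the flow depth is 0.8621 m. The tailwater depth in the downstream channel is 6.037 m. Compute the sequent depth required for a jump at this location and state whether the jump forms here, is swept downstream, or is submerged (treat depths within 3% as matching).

y₂ = 4.201 m; the jump is submerged

Fr₁ = V₁/√(g·y₁) = 11.00/√(9.81×0.8621) = 3.783.
Bélanger equation: y₂/y₁ = ½[√(1 + 8Fr₁²) − 1] = ½[√115.46 − 1] = 4.873.
y₂ = 4.873 × 0.8621 = 4.201 m.
Tailwater y_tw = 6.037 m: y_tw > y₂, so the jump is submerged.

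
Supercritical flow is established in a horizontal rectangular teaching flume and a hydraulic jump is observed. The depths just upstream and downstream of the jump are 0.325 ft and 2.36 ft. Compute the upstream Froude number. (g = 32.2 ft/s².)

Fr₁ = 5.48

For a rectangular channel the momentum equation gives q² = ½·g·y₁·y₂·(y₁ + y₂) = ½×32.2×0.325×2.36×2.69 = 33.2.
q = √33.2 = 5.76 ft²/s.
V₁ = q/y₁ = 17.7 ft/s; Fr₁ = V₁/√(g·y₁) = 5.48.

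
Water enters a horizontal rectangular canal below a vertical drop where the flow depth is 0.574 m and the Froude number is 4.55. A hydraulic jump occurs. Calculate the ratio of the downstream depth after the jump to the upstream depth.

Fr₁ = 4.55 (given).
Sequent-depth ratio: y₂/y₁ = ½[√(1 + 8Fr₁²) − 1] = ½[√166.6 − 1] = 5.95.

y₂/y₁ = 5.95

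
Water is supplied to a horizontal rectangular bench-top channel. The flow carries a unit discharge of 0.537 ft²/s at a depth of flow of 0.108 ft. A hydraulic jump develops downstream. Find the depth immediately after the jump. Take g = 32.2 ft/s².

y₂ = 0.357 ft

V₁ = q/y₁ = 0.537/0.108 = 4.97 ft/s. Fr₁ = V₁/√(g·y₁) = 4.97/√(32.2×0.108) = 2.67.
Conjugate-depth relation: y₂/y₁ = ½[√(1 + 8Fr₁²) − 1] = ½[√57.87 − 1] = 3.30.
y₂ = 3.30 × 0.108 = 0.357 ft.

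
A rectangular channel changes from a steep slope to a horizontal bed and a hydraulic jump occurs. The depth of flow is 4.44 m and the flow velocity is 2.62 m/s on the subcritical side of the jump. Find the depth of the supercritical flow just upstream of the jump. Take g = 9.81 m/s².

y₁ = 1.12 m

Fr₂ = V₂/√(g·y₂) = 2.62/√(9.81×4.44) = 0.397.
The Bélanger relation is symmetric: y₁/y₂ = ½[√(1 + 8Fr₂²) − 1] = ½[√2.261 − 1] = 0.252.
y₁ = 0.252 × 4.44 = 1.12 m.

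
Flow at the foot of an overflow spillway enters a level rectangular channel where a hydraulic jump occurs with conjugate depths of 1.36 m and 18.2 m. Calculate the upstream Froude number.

For a rectangular channel the momentum equation gives q² = ½·g·y₁·y₂·(y₁ + y₂) = ½×9.81×1.36×18.2×19.6 = 2375.
q = √2375 = 48.7 m²/s.
V₁ = q/y₁ = 35.8 m/s; Fr₁ = V₁/√(g·y₁) = 9.81.

Fr₁ = 9.81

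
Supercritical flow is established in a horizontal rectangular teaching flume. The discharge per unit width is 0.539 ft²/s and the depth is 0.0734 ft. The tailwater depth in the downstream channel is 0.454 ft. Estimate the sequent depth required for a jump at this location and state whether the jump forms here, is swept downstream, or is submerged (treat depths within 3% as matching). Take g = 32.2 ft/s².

y₂ = 0.460 ft; the jump forms here

V₁ = q/y₁ = 0.539/0.0734 = 7.34 ft/s. Fr₁ = V₁/√(g·y₁) = 7.34/√(32.2×0.0734) = 4.78.
By Bélanger, y₂/y₁ = ½[√(1 + 8Fr₁²) − 1] = ½[√183.5 − 1] = 6.27.
y₂ = 6.27 × 0.0734 = 0.460 ft.
Tailwater y_tw = 0.454 ft: y_tw ≈ y₂, so the jump forms here.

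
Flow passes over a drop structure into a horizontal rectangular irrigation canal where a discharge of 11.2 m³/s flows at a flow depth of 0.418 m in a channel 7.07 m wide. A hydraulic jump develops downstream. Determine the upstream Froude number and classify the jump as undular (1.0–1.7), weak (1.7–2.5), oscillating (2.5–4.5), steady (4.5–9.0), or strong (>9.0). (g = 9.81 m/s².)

q = Q/b = 11.2/7.07 = 1.58 m²/s; V₁ = q/y₁ = 3.79 m/s. Fr₁ = V₁/√(g·y₁) = 1.87.
Fr₁ = 1.87 lies in the weak range.

Fr₁ = 1.87; weak jump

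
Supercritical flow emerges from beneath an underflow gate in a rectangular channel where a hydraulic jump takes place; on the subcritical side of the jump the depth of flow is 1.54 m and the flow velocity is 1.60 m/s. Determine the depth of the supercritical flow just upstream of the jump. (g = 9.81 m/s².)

Fr₂ = V₂/√(g·y₂) = 1.60/√(9.81×1.54) = 0.412.
Since the conjugate-depth ratio holds either way, y₁/y₂ = ½[√(1 + 8Fr₂²) − 1] = ½[√2.356 − 1] = 0.267.
y₁ = 0.267 × 1.54 = 0.412 m.

y₁ = 0.412 m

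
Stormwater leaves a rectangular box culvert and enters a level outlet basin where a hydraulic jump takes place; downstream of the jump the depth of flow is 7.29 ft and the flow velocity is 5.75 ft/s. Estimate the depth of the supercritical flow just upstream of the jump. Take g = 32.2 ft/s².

y₁ = 1.67 ft

Fr₂ = V₂/√(g·y₂) = 5.75/√(32.2×7.29) = 0.375.
Applying the sequent-depth relation in reverse, y₁/y₂ = ½[√(1 + 8Fr₂²) − 1] = ½[√2.127 − 1] = 0.229.
y₁ = 0.229 × 7.29 = 1.67 ft.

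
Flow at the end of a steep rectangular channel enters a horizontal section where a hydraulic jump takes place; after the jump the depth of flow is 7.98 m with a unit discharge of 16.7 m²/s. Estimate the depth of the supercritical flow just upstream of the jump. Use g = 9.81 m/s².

y₁ = 0.811 m

V₂ = q/y₂ = 16.7/7.98 = 2.09 m/s; Fr₂ = V₂/√(g·y₂) = 0.237.
The Bélanger relation is symmetric: y₁/y₂ = ½[√(1 + 8Fr₂²) − 1] = ½[√1.448 − 1] = 0.102.
y₁ = 0.102 × 7.98 = 0.811 m.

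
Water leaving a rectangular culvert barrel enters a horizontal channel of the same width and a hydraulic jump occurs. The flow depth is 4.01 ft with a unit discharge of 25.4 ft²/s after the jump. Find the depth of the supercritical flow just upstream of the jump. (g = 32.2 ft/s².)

V₂ = q/y₂ = 25.4/4.01 = 6.33 ft/s; Fr₂ = V₂/√(g·y₂) = 0.557.
Applying the sequent-depth relation in reverse, y₁/y₂ = ½[√(1 + 8Fr₂²) − 1] = ½[√3.486 − 1] = 0.434.
y₁ = 0.434 × 4.01 = 1.74 ft.

y₁ = 1.74 ft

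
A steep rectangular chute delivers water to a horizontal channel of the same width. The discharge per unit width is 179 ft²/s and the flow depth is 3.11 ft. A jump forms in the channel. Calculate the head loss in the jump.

V₁ = q/y₁ = 179/3.11 = 57.6 ft/s. Fr₁ = V₁/√(g·y₁) = 57.6/√(32.2×3.11) = 5.75.
Bélanger equation: y₂/y₁ = ½[√(1 + 8Fr₁²) − 1] = ½[√265.6 − 1] = 7.65.
y₂ = 7.65 × 3.11 = 23.8 ft.
Head loss: ΔE = (y₂ − y₁)³/(4y₁y₂) = (23.8 − 3.11)³/(4×3.11×23.8) = 8843/296 = 29.9 ft.

ΔE = 29.9 ft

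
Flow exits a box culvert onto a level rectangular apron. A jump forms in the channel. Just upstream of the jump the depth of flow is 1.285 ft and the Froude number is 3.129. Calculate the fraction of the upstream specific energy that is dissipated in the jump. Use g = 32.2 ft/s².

Fr₁ = 3.129 (given).
Bélanger equation: y₂/y₁ = ½[√(1 + 8Fr₁²) − 1] = ½[√79.325 − 1] = 3.953.
y₂ = 3.953 × 1.285 = 5.080 ft.
E₁ = y₁(1 + Fr₁²/2) = 1.285×(1 + 3.129²/2) = 7.575 ft. ΔE = (y₂ − y₁)³/(4y₁y₂) = 2.093 ft. ΔE/E₁ = 2.093/7.575 = 0.276.

ΔE/E₁ = 0.276 (27.6%)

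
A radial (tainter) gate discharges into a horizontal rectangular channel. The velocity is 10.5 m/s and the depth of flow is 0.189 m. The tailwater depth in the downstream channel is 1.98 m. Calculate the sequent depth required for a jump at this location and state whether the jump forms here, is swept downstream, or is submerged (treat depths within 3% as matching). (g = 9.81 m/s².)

Fr₁ = V₁/√(g·y₁) = 10.5/√(9.81×0.189) = 7.71.
From the momentum equation for a rectangular channel, y₂/y₁ = ½[√(1 + 8Fr₁²) − 1] = ½[√476.7 − 1] = 10.4.
y₂ = 10.4 × 0.189 = 1.97 m.
Tailwater y_tw = 1.98 m: y_tw ≈ y₂, so the jump forms here.

y₂ = 1.97 m; the jump forms here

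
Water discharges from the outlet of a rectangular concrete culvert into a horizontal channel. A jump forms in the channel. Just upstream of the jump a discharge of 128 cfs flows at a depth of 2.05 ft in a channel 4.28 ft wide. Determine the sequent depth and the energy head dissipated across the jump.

q = Q/b = 128/4.28 = 29.9 ft²/s; V₁ = q/y₁ = 14.6 ft/s. Fr₁ = V₁/√(g·y₁) = 1.80.
Bélanger equation: y₂/y₁ = ½[√(1 + 8Fr₁²) − 1] = ½[√26.79 − 1] = 2.09.
y₂ = 2.09 × 2.05 = 4.28 ft.
V₂ = q/y₂ = 29.9/4.28 = 6.99 ft/s. E₁ = y₁ + V₁²/2g = 5.35 ft; E₂ = y₂ + V₂²/2g = 5.04 ft. ΔE = E₁ − E₂ = 0.316 ft.

y₂ = 4.28 ft; ΔE = 0.316 ft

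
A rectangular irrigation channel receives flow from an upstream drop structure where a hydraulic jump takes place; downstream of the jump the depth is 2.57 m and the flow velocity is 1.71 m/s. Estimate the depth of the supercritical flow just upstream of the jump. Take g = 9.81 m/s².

y₁ = 0.499 m

Fr₂ = V₂/√(g·y₂) = 1.71/√(9.81×2.57) = 0.341.
From the momentum equation (using Fr₂), y₁/y₂ = ½[√(1 + 8Fr₂²) − 1] = ½[√1.928 − 1] = 0.194.
y₁ = 0.194 × 2.57 = 0.499 m.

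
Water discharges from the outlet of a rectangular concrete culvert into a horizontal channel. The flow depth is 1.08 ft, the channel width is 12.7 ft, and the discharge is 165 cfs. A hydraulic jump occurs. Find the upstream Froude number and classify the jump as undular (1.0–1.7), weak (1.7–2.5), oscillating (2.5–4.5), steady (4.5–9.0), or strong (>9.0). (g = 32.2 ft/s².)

q = Q/b = 165/12.7 = 13.0 ft²/s; V₁ = q/y₁ = 12.0 ft/s. Fr₁ = V₁/√(g·y₁) = 2.04.
Fr₁ = 2.04 lies in the weak range.

Fr₁ = 2.04; weak jump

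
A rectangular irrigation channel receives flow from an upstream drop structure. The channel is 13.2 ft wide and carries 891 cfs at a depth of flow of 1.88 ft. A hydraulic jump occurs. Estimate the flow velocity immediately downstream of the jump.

V₂ = 5.94 ft/s

q = Q/b = 891/13.2 = 67.5 ft²/s; V₁ = q/y₁ = 35.9 ft/s. Fr₁ = V₁/√(g·y₁) = 4.61.
By Bélanger, y₂/y₁ = ½[√(1 + 8Fr₁²) − 1] = ½[√171.4 − 1] = 6.05.
y₂ = 6.05 × 1.88 = 11.4 ft.
V₂ = q/y₂ = 67.5/11.4 = 5.94 ft/s.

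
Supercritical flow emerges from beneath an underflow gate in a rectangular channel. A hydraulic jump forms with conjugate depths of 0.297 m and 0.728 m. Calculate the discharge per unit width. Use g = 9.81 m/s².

q = 1.04 m²/s

For a rectangular channel the momentum equation gives q² = ½·g·y₁·y₂·(y₁ + y₂) = ½×9.81×0.297×0.728×1.02 = 1.09.
q = √1.09 = 1.04 m²/s.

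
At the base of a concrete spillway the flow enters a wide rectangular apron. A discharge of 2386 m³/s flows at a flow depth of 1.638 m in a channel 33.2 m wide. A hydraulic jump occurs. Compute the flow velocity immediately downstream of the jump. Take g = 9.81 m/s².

q = Q/b = 2386/33.2 = 71.87 m²/s; V₁ = q/y₁ = 43.88 m/s. Fr₁ = V₁/√(g·y₁) = 10.95.
Sequent-depth ratio: y₂/y₁ = ½[√(1 + 8Fr₁²) − 1] = ½[√959.39 − 1] = 14.99.
y₂ = 14.99 × 1.638 = 24.55 m.
V₂ = q/y₂ = 71.87/24.55 = 2.928 m/s.

V₂ = 2.928 m/s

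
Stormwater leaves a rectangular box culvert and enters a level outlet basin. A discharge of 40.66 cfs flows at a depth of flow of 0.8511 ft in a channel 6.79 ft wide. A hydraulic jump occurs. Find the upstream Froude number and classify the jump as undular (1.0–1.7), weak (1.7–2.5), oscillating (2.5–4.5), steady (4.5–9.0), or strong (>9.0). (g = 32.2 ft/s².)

Fr₁ = 1.344; undular jump

q = Q/b = 40.66/6.79 = 5.988 ft²/s; V₁ = q/y₁ = 7.036 ft/s. Fr₁ = V₁/√(g·y₁) = 1.344.
Fr₁ = 1.344 lies in the undular range.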